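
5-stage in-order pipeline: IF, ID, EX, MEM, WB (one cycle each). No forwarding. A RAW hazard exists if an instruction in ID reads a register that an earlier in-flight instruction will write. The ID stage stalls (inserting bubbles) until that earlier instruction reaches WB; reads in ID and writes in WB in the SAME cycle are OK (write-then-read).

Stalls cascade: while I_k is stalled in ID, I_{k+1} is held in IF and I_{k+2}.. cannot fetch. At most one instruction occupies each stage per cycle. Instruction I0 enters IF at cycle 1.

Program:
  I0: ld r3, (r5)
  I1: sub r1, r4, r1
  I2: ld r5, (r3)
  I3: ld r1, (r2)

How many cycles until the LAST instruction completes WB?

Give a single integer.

I0 ld r3 <- r5: IF@1 ID@2 stall=0 (-) EX@3 MEM@4 WB@5
I1 sub r1 <- r4,r1: IF@2 ID@3 stall=0 (-) EX@4 MEM@5 WB@6
I2 ld r5 <- r3: IF@3 ID@4 stall=1 (RAW on I0.r3 (WB@5)) EX@6 MEM@7 WB@8
I3 ld r1 <- r2: IF@4 ID@6 stall=0 (-) EX@7 MEM@8 WB@9

Answer: 9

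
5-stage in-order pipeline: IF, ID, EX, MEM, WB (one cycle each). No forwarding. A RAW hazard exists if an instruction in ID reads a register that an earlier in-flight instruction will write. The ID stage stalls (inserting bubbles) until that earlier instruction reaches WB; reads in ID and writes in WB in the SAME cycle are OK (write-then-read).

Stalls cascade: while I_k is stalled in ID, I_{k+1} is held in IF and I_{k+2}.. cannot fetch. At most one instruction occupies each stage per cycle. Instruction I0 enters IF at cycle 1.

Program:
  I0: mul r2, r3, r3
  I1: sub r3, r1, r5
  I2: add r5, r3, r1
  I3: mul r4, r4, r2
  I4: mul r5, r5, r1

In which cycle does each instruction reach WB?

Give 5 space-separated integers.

Answer: 5 6 9 10 12

Derivation:
I0 mul r2 <- r3,r3: IF@1 ID@2 stall=0 (-) EX@3 MEM@4 WB@5
I1 sub r3 <- r1,r5: IF@2 ID@3 stall=0 (-) EX@4 MEM@5 WB@6
I2 add r5 <- r3,r1: IF@3 ID@4 stall=2 (RAW on I1.r3 (WB@6)) EX@7 MEM@8 WB@9
I3 mul r4 <- r4,r2: IF@4 ID@7 stall=0 (-) EX@8 MEM@9 WB@10
I4 mul r5 <- r5,r1: IF@7 ID@8 stall=1 (RAW on I2.r5 (WB@9)) EX@10 MEM@11 WB@12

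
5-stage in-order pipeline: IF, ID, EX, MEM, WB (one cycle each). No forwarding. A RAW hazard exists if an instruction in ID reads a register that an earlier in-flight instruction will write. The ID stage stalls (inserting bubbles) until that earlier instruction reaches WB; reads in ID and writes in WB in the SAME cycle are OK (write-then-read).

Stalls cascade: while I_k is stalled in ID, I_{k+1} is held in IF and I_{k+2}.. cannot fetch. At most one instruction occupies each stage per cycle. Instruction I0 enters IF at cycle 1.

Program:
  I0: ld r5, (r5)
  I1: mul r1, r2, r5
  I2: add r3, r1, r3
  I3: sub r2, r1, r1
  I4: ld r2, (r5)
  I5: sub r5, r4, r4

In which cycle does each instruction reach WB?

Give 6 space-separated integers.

Answer: 5 8 11 12 13 14

Derivation:
I0 ld r5 <- r5: IF@1 ID@2 stall=0 (-) EX@3 MEM@4 WB@5
I1 mul r1 <- r2,r5: IF@2 ID@3 stall=2 (RAW on I0.r5 (WB@5)) EX@6 MEM@7 WB@8
I2 add r3 <- r1,r3: IF@3 ID@6 stall=2 (RAW on I1.r1 (WB@8)) EX@9 MEM@10 WB@11
I3 sub r2 <- r1,r1: IF@6 ID@9 stall=0 (-) EX@10 MEM@11 WB@12
I4 ld r2 <- r5: IF@9 ID@10 stall=0 (-) EX@11 MEM@12 WB@13
I5 sub r5 <- r4,r4: IF@10 ID@11 stall=0 (-) EX@12 MEM@13 WB@14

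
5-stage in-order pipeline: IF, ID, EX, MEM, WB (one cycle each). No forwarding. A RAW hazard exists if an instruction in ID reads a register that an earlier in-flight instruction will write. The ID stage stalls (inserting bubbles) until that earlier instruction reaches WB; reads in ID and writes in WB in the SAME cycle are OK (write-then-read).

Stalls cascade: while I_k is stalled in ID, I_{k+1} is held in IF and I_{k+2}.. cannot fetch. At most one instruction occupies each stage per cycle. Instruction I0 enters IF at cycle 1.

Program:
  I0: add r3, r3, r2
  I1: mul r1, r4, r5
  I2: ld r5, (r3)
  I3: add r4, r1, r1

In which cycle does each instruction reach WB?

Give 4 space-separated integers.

I0 add r3 <- r3,r2: IF@1 ID@2 stall=0 (-) EX@3 MEM@4 WB@5
I1 mul r1 <- r4,r5: IF@2 ID@3 stall=0 (-) EX@4 MEM@5 WB@6
I2 ld r5 <- r3: IF@3 ID@4 stall=1 (RAW on I0.r3 (WB@5)) EX@6 MEM@7 WB@8
I3 add r4 <- r1,r1: IF@4 ID@6 stall=0 (-) EX@7 MEM@8 WB@9

Answer: 5 6 8 9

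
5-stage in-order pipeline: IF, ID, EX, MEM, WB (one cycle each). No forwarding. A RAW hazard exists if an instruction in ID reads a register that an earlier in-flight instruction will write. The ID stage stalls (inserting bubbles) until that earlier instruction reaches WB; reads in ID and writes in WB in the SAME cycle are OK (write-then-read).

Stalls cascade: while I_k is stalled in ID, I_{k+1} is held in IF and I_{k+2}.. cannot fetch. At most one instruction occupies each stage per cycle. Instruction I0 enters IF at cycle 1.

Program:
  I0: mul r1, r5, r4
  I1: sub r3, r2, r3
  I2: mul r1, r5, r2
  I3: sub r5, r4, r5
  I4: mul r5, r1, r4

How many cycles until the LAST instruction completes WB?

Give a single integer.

Answer: 10

Derivation:
I0 mul r1 <- r5,r4: IF@1 ID@2 stall=0 (-) EX@3 MEM@4 WB@5
I1 sub r3 <- r2,r3: IF@2 ID@3 stall=0 (-) EX@4 MEM@5 WB@6
I2 mul r1 <- r5,r2: IF@3 ID@4 stall=0 (-) EX@5 MEM@6 WB@7
I3 sub r5 <- r4,r5: IF@4 ID@5 stall=0 (-) EX@6 MEM@7 WB@8
I4 mul r5 <- r1,r4: IF@5 ID@6 stall=1 (RAW on I2.r1 (WB@7)) EX@8 MEM@9 WB@10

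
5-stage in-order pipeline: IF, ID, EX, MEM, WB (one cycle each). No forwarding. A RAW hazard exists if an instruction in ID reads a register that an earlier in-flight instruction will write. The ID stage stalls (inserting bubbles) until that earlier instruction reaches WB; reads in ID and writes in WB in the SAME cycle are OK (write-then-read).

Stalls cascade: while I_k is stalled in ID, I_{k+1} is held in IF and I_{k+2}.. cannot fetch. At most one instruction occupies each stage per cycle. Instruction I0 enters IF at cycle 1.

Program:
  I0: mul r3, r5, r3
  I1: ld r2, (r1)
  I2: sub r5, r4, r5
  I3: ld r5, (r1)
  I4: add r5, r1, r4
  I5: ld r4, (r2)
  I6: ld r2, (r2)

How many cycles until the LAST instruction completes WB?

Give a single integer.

Answer: 11

Derivation:
I0 mul r3 <- r5,r3: IF@1 ID@2 stall=0 (-) EX@3 MEM@4 WB@5
I1 ld r2 <- r1: IF@2 ID@3 stall=0 (-) EX@4 MEM@5 WB@6
I2 sub r5 <- r4,r5: IF@3 ID@4 stall=0 (-) EX@5 MEM@6 WB@7
I3 ld r5 <- r1: IF@4 ID@5 stall=0 (-) EX@6 MEM@7 WB@8
I4 add r5 <- r1,r4: IF@5 ID@6 stall=0 (-) EX@7 MEM@8 WB@9
I5 ld r4 <- r2: IF@6 ID@7 stall=0 (-) EX@8 MEM@9 WB@10
I6 ld r2 <- r2: IF@7 ID@8 stall=0 (-) EX@9 MEM@10 WB@11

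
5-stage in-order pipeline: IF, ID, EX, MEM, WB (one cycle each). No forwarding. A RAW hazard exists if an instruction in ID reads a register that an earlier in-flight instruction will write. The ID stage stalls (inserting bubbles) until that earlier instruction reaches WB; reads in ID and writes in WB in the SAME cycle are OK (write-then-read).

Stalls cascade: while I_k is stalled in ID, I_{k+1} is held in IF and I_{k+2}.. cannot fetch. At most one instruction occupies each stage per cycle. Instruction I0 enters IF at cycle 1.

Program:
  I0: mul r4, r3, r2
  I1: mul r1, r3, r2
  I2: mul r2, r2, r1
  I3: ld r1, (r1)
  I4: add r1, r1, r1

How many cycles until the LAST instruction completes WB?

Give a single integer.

Answer: 13

Derivation:
I0 mul r4 <- r3,r2: IF@1 ID@2 stall=0 (-) EX@3 MEM@4 WB@5
I1 mul r1 <- r3,r2: IF@2 ID@3 stall=0 (-) EX@4 MEM@5 WB@6
I2 mul r2 <- r2,r1: IF@3 ID@4 stall=2 (RAW on I1.r1 (WB@6)) EX@7 MEM@8 WB@9
I3 ld r1 <- r1: IF@4 ID@7 stall=0 (-) EX@8 MEM@9 WB@10
I4 add r1 <- r1,r1: IF@7 ID@8 stall=2 (RAW on I3.r1 (WB@10)) EX@11 MEM@12 WB@13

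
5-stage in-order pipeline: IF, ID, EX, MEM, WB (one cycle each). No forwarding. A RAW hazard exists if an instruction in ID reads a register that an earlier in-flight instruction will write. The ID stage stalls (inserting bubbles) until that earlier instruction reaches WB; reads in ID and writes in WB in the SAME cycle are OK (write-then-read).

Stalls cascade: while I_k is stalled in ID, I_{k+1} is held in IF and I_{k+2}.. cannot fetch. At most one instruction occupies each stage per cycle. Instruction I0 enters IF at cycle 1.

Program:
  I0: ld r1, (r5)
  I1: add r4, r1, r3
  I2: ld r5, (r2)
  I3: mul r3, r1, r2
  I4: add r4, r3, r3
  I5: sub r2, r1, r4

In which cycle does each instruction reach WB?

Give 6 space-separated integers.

Answer: 5 8 9 10 13 16

Derivation:
I0 ld r1 <- r5: IF@1 ID@2 stall=0 (-) EX@3 MEM@4 WB@5
I1 add r4 <- r1,r3: IF@2 ID@3 stall=2 (RAW on I0.r1 (WB@5)) EX@6 MEM@7 WB@8
I2 ld r5 <- r2: IF@3 ID@6 stall=0 (-) EX@7 MEM@8 WB@9
I3 mul r3 <- r1,r2: IF@6 ID@7 stall=0 (-) EX@8 MEM@9 WB@10
I4 add r4 <- r3,r3: IF@7 ID@8 stall=2 (RAW on I3.r3 (WB@10)) EX@11 MEM@12 WB@13
I5 sub r2 <- r1,r4: IF@8 ID@11 stall=2 (RAW on I4.r4 (WB@13)) EX@14 MEM@15 WB@16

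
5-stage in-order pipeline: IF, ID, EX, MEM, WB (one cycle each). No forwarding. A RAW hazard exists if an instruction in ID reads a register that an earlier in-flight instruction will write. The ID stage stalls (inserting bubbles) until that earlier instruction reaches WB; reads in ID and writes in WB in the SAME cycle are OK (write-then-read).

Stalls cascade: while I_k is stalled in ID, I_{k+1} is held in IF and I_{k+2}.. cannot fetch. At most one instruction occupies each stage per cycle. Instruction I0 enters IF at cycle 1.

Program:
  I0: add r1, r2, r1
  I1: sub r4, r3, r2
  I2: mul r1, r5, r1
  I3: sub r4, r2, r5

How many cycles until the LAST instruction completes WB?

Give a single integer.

Answer: 9

Derivation:
I0 add r1 <- r2,r1: IF@1 ID@2 stall=0 (-) EX@3 MEM@4 WB@5
I1 sub r4 <- r3,r2: IF@2 ID@3 stall=0 (-) EX@4 MEM@5 WB@6
I2 mul r1 <- r5,r1: IF@3 ID@4 stall=1 (RAW on I0.r1 (WB@5)) EX@6 MEM@7 WB@8
I3 sub r4 <- r2,r5: IF@4 ID@6 stall=0 (-) EX@7 MEM@8 WB@9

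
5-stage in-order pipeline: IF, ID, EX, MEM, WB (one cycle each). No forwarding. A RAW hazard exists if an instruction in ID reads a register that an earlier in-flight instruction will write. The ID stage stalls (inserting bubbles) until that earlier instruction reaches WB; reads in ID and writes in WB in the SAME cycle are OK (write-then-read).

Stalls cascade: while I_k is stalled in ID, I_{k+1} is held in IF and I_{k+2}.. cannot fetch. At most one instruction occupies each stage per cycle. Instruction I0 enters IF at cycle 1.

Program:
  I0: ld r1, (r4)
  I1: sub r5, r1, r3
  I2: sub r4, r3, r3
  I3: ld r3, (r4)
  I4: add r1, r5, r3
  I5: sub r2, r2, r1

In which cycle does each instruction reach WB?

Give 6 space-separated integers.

I0 ld r1 <- r4: IF@1 ID@2 stall=0 (-) EX@3 MEM@4 WB@5
I1 sub r5 <- r1,r3: IF@2 ID@3 stall=2 (RAW on I0.r1 (WB@5)) EX@6 MEM@7 WB@8
I2 sub r4 <- r3,r3: IF@3 ID@6 stall=0 (-) EX@7 MEM@8 WB@9
I3 ld r3 <- r4: IF@6 ID@7 stall=2 (RAW on I2.r4 (WB@9)) EX@10 MEM@11 WB@12
I4 add r1 <- r5,r3: IF@7 ID@10 stall=2 (RAW on I3.r3 (WB@12)) EX@13 MEM@14 WB@15
I5 sub r2 <- r2,r1: IF@10 ID@13 stall=2 (RAW on I4.r1 (WB@15)) EX@16 MEM@17 WB@18

Answer: 5 8 9 12 15 18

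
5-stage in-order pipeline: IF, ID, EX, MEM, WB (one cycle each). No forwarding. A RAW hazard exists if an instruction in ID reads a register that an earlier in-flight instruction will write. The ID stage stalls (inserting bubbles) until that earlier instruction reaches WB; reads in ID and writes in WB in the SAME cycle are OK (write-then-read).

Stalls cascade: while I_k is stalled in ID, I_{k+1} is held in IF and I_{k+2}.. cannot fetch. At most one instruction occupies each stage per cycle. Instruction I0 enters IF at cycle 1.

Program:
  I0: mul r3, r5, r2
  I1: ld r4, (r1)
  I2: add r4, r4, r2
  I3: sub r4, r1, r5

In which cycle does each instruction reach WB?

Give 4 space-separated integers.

I0 mul r3 <- r5,r2: IF@1 ID@2 stall=0 (-) EX@3 MEM@4 WB@5
I1 ld r4 <- r1: IF@2 ID@3 stall=0 (-) EX@4 MEM@5 WB@6
I2 add r4 <- r4,r2: IF@3 ID@4 stall=2 (RAW on I1.r4 (WB@6)) EX@7 MEM@8 WB@9
I3 sub r4 <- r1,r5: IF@4 ID@7 stall=0 (-) EX@8 MEM@9 WB@10

Answer: 5 6 9 10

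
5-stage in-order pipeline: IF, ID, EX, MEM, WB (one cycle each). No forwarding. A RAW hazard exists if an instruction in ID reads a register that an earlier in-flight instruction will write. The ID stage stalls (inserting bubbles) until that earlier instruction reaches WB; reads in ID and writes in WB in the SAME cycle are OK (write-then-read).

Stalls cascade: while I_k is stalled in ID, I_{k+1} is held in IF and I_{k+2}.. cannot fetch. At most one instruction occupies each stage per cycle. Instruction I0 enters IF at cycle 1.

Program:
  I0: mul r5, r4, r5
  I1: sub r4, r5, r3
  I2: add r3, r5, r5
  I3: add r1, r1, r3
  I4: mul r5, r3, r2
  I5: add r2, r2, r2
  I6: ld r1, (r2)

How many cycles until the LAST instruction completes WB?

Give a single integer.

I0 mul r5 <- r4,r5: IF@1 ID@2 stall=0 (-) EX@3 MEM@4 WB@5
I1 sub r4 <- r5,r3: IF@2 ID@3 stall=2 (RAW on I0.r5 (WB@5)) EX@6 MEM@7 WB@8
I2 add r3 <- r5,r5: IF@3 ID@6 stall=0 (-) EX@7 MEM@8 WB@9
I3 add r1 <- r1,r3: IF@6 ID@7 stall=2 (RAW on I2.r3 (WB@9)) EX@10 MEM@11 WB@12
I4 mul r5 <- r3,r2: IF@7 ID@10 stall=0 (-) EX@11 MEM@12 WB@13
I5 add r2 <- r2,r2: IF@10 ID@11 stall=0 (-) EX@12 MEM@13 WB@14
I6 ld r1 <- r2: IF@11 ID@12 stall=2 (RAW on I5.r2 (WB@14)) EX@15 MEM@16 WB@17

Answer: 17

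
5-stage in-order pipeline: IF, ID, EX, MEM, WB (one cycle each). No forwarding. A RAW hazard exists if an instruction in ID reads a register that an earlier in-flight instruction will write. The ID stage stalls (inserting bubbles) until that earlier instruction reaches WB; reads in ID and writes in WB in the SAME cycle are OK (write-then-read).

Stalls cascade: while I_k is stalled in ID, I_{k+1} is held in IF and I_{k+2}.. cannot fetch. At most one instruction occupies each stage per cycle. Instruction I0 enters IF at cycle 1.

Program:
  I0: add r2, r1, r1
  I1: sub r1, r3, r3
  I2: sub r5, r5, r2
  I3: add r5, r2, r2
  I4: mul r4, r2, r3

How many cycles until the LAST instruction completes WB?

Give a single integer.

Answer: 10

Derivation:
I0 add r2 <- r1,r1: IF@1 ID@2 stall=0 (-) EX@3 MEM@4 WB@5
I1 sub r1 <- r3,r3: IF@2 ID@3 stall=0 (-) EX@4 MEM@5 WB@6
I2 sub r5 <- r5,r2: IF@3 ID@4 stall=1 (RAW on I0.r2 (WB@5)) EX@6 MEM@7 WB@8
I3 add r5 <- r2,r2: IF@4 ID@6 stall=0 (-) EX@7 MEM@8 WB@9
I4 mul r4 <- r2,r3: IF@6 ID@7 stall=0 (-) EX@8 MEM@9 WB@10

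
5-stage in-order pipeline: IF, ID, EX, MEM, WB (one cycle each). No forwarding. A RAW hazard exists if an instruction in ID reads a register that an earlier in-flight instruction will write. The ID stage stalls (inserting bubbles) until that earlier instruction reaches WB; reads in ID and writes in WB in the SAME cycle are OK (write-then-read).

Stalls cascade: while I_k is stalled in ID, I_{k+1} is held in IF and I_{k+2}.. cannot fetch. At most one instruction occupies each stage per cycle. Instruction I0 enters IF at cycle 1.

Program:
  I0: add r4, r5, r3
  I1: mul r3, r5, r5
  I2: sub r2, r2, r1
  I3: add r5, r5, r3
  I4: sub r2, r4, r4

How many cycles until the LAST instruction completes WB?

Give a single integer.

Answer: 10

Derivation:
I0 add r4 <- r5,r3: IF@1 ID@2 stall=0 (-) EX@3 MEM@4 WB@5
I1 mul r3 <- r5,r5: IF@2 ID@3 stall=0 (-) EX@4 MEM@5 WB@6
I2 sub r2 <- r2,r1: IF@3 ID@4 stall=0 (-) EX@5 MEM@6 WB@7
I3 add r5 <- r5,r3: IF@4 ID@5 stall=1 (RAW on I1.r3 (WB@6)) EX@7 MEM@8 WB@9
I4 sub r2 <- r4,r4: IF@5 ID@7 stall=0 (-) EX@8 MEM@9 WB@10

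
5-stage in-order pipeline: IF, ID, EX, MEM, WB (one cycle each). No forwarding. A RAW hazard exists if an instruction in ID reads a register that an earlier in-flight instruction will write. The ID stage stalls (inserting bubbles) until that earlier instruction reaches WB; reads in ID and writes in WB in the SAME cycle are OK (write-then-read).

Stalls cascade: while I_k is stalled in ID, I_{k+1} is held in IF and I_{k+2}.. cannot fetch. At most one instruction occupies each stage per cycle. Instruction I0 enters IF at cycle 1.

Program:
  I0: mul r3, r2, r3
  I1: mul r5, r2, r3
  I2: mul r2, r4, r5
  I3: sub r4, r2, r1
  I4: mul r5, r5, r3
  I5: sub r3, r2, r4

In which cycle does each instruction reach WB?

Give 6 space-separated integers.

Answer: 5 8 11 14 15 17

Derivation:
I0 mul r3 <- r2,r3: IF@1 ID@2 stall=0 (-) EX@3 MEM@4 WB@5
I1 mul r5 <- r2,r3: IF@2 ID@3 stall=2 (RAW on I0.r3 (WB@5)) EX@6 MEM@7 WB@8
I2 mul r2 <- r4,r5: IF@3 ID@6 stall=2 (RAW on I1.r5 (WB@8)) EX@9 MEM@10 WB@11
I3 sub r4 <- r2,r1: IF@6 ID@9 stall=2 (RAW on I2.r2 (WB@11)) EX@12 MEM@13 WB@14
I4 mul r5 <- r5,r3: IF@9 ID@12 stall=0 (-) EX@13 MEM@14 WB@15
I5 sub r3 <- r2,r4: IF@12 ID@13 stall=1 (RAW on I3.r4 (WB@14)) EX@15 MEM@16 WB@17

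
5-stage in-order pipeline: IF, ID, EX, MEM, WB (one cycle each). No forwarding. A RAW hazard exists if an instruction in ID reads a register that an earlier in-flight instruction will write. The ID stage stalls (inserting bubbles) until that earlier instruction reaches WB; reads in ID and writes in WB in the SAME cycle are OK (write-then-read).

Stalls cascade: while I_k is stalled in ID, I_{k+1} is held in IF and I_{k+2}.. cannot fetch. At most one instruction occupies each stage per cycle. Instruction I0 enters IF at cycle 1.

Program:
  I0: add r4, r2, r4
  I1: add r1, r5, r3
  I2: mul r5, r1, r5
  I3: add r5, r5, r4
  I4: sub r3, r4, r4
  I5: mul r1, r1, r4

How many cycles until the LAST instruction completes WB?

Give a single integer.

Answer: 14

Derivation:
I0 add r4 <- r2,r4: IF@1 ID@2 stall=0 (-) EX@3 MEM@4 WB@5
I1 add r1 <- r5,r3: IF@2 ID@3 stall=0 (-) EX@4 MEM@5 WB@6
I2 mul r5 <- r1,r5: IF@3 ID@4 stall=2 (RAW on I1.r1 (WB@6)) EX@7 MEM@8 WB@9
I3 add r5 <- r5,r4: IF@4 ID@7 stall=2 (RAW on I2.r5 (WB@9)) EX@10 MEM@11 WB@12
I4 sub r3 <- r4,r4: IF@7 ID@10 stall=0 (-) EX@11 MEM@12 WB@13
I5 mul r1 <- r1,r4: IF@10 ID@11 stall=0 (-) EX@12 MEM@13 WB@14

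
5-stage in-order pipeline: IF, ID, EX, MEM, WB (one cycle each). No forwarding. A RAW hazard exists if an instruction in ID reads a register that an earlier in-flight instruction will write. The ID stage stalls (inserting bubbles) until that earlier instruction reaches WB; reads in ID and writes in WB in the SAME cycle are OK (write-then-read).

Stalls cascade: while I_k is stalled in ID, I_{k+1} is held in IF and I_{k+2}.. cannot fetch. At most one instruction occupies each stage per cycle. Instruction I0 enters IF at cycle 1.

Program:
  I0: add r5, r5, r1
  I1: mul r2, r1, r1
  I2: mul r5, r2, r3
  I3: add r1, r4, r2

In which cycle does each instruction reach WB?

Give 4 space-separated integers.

I0 add r5 <- r5,r1: IF@1 ID@2 stall=0 (-) EX@3 MEM@4 WB@5
I1 mul r2 <- r1,r1: IF@2 ID@3 stall=0 (-) EX@4 MEM@5 WB@6
I2 mul r5 <- r2,r3: IF@3 ID@4 stall=2 (RAW on I1.r2 (WB@6)) EX@7 MEM@8 WB@9
I3 add r1 <- r4,r2: IF@4 ID@7 stall=0 (-) EX@8 MEM@9 WB@10

Answer: 5 6 9 10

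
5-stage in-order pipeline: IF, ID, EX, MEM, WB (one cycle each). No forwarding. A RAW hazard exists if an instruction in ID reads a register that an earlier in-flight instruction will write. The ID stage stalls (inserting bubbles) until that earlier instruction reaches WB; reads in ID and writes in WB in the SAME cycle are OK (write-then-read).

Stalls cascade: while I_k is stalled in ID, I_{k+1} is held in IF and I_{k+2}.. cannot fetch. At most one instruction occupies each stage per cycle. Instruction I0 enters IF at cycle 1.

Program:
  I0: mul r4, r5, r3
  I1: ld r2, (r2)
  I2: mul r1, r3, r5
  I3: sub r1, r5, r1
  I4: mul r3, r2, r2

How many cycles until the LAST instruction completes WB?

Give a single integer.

I0 mul r4 <- r5,r3: IF@1 ID@2 stall=0 (-) EX@3 MEM@4 WB@5
I1 ld r2 <- r2: IF@2 ID@3 stall=0 (-) EX@4 MEM@5 WB@6
I2 mul r1 <- r3,r5: IF@3 ID@4 stall=0 (-) EX@5 MEM@6 WB@7
I3 sub r1 <- r5,r1: IF@4 ID@5 stall=2 (RAW on I2.r1 (WB@7)) EX@8 MEM@9 WB@10
I4 mul r3 <- r2,r2: IF@5 ID@8 stall=0 (-) EX@9 MEM@10 WB@11

Answer: 11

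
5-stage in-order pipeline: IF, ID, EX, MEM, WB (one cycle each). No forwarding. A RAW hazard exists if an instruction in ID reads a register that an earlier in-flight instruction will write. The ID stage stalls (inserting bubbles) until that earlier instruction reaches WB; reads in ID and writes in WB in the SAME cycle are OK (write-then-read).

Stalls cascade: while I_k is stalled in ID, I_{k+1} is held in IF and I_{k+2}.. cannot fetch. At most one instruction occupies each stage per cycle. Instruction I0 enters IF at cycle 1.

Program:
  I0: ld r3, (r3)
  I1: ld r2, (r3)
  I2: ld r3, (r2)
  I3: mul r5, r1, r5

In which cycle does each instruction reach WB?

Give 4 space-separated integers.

I0 ld r3 <- r3: IF@1 ID@2 stall=0 (-) EX@3 MEM@4 WB@5
I1 ld r2 <- r3: IF@2 ID@3 stall=2 (RAW on I0.r3 (WB@5)) EX@6 MEM@7 WB@8
I2 ld r3 <- r2: IF@3 ID@6 stall=2 (RAW on I1.r2 (WB@8)) EX@9 MEM@10 WB@11
I3 mul r5 <- r1,r5: IF@6 ID@9 stall=0 (-) EX@10 MEM@11 WB@12

Answer: 5 8 11 12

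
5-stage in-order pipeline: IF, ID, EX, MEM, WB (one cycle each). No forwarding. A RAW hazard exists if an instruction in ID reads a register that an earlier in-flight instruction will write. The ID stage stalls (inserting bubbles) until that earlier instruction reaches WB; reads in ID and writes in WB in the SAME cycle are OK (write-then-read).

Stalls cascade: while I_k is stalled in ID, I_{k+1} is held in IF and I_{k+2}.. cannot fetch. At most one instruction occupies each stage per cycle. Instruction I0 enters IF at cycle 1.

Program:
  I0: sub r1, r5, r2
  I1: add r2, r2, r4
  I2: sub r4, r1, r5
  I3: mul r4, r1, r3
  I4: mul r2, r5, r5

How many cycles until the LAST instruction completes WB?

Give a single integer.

I0 sub r1 <- r5,r2: IF@1 ID@2 stall=0 (-) EX@3 MEM@4 WB@5
I1 add r2 <- r2,r4: IF@2 ID@3 stall=0 (-) EX@4 MEM@5 WB@6
I2 sub r4 <- r1,r5: IF@3 ID@4 stall=1 (RAW on I0.r1 (WB@5)) EX@6 MEM@7 WB@8
I3 mul r4 <- r1,r3: IF@4 ID@6 stall=0 (-) EX@7 MEM@8 WB@9
I4 mul r2 <- r5,r5: IF@6 ID@7 stall=0 (-) EX@8 MEM@9 WB@10

Answer: 10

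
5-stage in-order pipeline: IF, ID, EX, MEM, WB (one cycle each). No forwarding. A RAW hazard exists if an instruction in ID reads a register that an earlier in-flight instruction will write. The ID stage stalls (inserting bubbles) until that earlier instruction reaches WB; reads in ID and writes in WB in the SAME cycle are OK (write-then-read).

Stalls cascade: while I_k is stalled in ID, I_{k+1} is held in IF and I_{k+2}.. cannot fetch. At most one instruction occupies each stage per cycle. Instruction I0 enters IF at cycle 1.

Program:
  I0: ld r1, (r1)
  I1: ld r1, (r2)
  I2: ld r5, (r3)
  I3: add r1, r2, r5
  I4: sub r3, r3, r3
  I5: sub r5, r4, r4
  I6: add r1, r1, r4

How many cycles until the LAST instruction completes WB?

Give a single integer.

Answer: 13

Derivation:
I0 ld r1 <- r1: IF@1 ID@2 stall=0 (-) EX@3 MEM@4 WB@5
I1 ld r1 <- r2: IF@2 ID@3 stall=0 (-) EX@4 MEM@5 WB@6
I2 ld r5 <- r3: IF@3 ID@4 stall=0 (-) EX@5 MEM@6 WB@7
I3 add r1 <- r2,r5: IF@4 ID@5 stall=2 (RAW on I2.r5 (WB@7)) EX@8 MEM@9 WB@10
I4 sub r3 <- r3,r3: IF@5 ID@8 stall=0 (-) EX@9 MEM@10 WB@11
I5 sub r5 <- r4,r4: IF@8 ID@9 stall=0 (-) EX@10 MEM@11 WB@12
I6 add r1 <- r1,r4: IF@9 ID@10 stall=0 (-) EX@11 MEM@12 WB@13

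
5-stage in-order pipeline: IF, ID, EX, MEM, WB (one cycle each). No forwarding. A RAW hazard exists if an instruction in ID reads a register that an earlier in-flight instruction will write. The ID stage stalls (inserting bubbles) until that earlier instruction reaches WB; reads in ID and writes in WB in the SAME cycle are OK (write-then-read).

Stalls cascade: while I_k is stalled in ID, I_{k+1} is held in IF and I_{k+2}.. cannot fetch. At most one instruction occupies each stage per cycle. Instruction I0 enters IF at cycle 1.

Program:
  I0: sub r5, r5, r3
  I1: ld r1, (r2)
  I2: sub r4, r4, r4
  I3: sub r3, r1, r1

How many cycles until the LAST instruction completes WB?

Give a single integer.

Answer: 9

Derivation:
I0 sub r5 <- r5,r3: IF@1 ID@2 stall=0 (-) EX@3 MEM@4 WB@5
I1 ld r1 <- r2: IF@2 ID@3 stall=0 (-) EX@4 MEM@5 WB@6
I2 sub r4 <- r4,r4: IF@3 ID@4 stall=0 (-) EX@5 MEM@6 WB@7
I3 sub r3 <- r1,r1: IF@4 ID@5 stall=1 (RAW on I1.r1 (WB@6)) EX@7 MEM@8 WB@9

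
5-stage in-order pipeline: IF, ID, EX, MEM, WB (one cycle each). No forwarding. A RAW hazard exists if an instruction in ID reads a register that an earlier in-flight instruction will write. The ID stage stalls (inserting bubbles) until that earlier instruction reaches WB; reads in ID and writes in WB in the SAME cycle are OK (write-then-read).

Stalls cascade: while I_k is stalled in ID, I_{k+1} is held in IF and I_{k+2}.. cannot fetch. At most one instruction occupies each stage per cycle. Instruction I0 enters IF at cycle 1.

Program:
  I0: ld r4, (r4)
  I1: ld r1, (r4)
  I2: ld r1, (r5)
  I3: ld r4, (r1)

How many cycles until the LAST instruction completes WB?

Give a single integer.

Answer: 12

Derivation:
I0 ld r4 <- r4: IF@1 ID@2 stall=0 (-) EX@3 MEM@4 WB@5
I1 ld r1 <- r4: IF@2 ID@3 stall=2 (RAW on I0.r4 (WB@5)) EX@6 MEM@7 WB@8
I2 ld r1 <- r5: IF@3 ID@6 stall=0 (-) EX@7 MEM@8 WB@9
I3 ld r4 <- r1: IF@6 ID@7 stall=2 (RAW on I2.r1 (WB@9)) EX@10 MEM@11 WB@12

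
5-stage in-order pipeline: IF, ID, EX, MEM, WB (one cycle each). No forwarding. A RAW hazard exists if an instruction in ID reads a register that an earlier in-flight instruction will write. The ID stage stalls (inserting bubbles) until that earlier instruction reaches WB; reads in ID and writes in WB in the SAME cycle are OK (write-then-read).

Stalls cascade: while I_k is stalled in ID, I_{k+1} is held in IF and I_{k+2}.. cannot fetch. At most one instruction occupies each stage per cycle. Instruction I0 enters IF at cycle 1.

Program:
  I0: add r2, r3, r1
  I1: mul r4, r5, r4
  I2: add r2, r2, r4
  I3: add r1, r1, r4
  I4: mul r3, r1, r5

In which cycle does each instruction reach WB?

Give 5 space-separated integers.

Answer: 5 6 9 10 13

Derivation:
I0 add r2 <- r3,r1: IF@1 ID@2 stall=0 (-) EX@3 MEM@4 WB@5
I1 mul r4 <- r5,r4: IF@2 ID@3 stall=0 (-) EX@4 MEM@5 WB@6
I2 add r2 <- r2,r4: IF@3 ID@4 stall=2 (RAW on I1.r4 (WB@6)) EX@7 MEM@8 WB@9
I3 add r1 <- r1,r4: IF@4 ID@7 stall=0 (-) EX@8 MEM@9 WB@10
I4 mul r3 <- r1,r5: IF@7 ID@8 stall=2 (RAW on I3.r1 (WB@10)) EX@11 MEM@12 WB@13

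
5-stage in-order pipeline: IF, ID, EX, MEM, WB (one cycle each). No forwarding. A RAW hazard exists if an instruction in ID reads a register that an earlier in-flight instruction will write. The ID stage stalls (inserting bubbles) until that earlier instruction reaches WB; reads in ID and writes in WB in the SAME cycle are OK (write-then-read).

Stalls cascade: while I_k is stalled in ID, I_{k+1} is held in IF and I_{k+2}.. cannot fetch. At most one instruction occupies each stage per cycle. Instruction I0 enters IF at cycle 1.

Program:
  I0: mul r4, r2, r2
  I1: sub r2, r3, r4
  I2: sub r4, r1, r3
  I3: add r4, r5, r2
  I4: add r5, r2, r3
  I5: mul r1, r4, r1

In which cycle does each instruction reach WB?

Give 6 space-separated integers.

Answer: 5 8 9 11 12 14

Derivation:
I0 mul r4 <- r2,r2: IF@1 ID@2 stall=0 (-) EX@3 MEM@4 WB@5
I1 sub r2 <- r3,r4: IF@2 ID@3 stall=2 (RAW on I0.r4 (WB@5)) EX@6 MEM@7 WB@8
I2 sub r4 <- r1,r3: IF@3 ID@6 stall=0 (-) EX@7 MEM@8 WB@9
I3 add r4 <- r5,r2: IF@6 ID@7 stall=1 (RAW on I1.r2 (WB@8)) EX@9 MEM@10 WB@11
I4 add r5 <- r2,r3: IF@7 ID@9 stall=0 (-) EX@10 MEM@11 WB@12
I5 mul r1 <- r4,r1: IF@9 ID@10 stall=1 (RAW on I3.r4 (WB@11)) EX@12 MEM@13 WB@14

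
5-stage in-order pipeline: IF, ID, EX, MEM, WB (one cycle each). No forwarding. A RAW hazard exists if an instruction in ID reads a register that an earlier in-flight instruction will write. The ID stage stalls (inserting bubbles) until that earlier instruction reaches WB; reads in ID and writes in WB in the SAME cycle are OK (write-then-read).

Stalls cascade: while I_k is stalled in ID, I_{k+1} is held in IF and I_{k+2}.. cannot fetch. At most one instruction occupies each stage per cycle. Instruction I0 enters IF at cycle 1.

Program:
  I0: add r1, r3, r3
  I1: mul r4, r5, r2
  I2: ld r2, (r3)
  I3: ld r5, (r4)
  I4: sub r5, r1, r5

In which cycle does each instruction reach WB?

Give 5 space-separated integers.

I0 add r1 <- r3,r3: IF@1 ID@2 stall=0 (-) EX@3 MEM@4 WB@5
I1 mul r4 <- r5,r2: IF@2 ID@3 stall=0 (-) EX@4 MEM@5 WB@6
I2 ld r2 <- r3: IF@3 ID@4 stall=0 (-) EX@5 MEM@6 WB@7
I3 ld r5 <- r4: IF@4 ID@5 stall=1 (RAW on I1.r4 (WB@6)) EX@7 MEM@8 WB@9
I4 sub r5 <- r1,r5: IF@5 ID@7 stall=2 (RAW on I3.r5 (WB@9)) EX@10 MEM@11 WB@12

Answer: 5 6 7 9 12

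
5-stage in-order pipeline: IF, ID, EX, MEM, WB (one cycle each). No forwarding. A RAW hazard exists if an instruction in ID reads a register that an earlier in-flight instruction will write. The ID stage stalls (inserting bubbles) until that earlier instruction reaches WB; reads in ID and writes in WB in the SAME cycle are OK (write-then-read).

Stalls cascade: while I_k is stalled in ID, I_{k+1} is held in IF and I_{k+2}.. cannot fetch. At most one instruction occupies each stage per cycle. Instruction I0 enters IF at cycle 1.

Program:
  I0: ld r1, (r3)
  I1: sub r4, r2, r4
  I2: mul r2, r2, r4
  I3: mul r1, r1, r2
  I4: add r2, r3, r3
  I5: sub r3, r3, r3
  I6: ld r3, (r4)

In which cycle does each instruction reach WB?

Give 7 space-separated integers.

I0 ld r1 <- r3: IF@1 ID@2 stall=0 (-) EX@3 MEM@4 WB@5
I1 sub r4 <- r2,r4: IF@2 ID@3 stall=0 (-) EX@4 MEM@5 WB@6
I2 mul r2 <- r2,r4: IF@3 ID@4 stall=2 (RAW on I1.r4 (WB@6)) EX@7 MEM@8 WB@9
I3 mul r1 <- r1,r2: IF@4 ID@7 stall=2 (RAW on I2.r2 (WB@9)) EX@10 MEM@11 WB@12
I4 add r2 <- r3,r3: IF@7 ID@10 stall=0 (-) EX@11 MEM@12 WB@13
I5 sub r3 <- r3,r3: IF@10 ID@11 stall=0 (-) EX@12 MEM@13 WB@14
I6 ld r3 <- r4: IF@11 ID@12 stall=0 (-) EX@13 MEM@14 WB@15

Answer: 5 6 9 12 13 14 15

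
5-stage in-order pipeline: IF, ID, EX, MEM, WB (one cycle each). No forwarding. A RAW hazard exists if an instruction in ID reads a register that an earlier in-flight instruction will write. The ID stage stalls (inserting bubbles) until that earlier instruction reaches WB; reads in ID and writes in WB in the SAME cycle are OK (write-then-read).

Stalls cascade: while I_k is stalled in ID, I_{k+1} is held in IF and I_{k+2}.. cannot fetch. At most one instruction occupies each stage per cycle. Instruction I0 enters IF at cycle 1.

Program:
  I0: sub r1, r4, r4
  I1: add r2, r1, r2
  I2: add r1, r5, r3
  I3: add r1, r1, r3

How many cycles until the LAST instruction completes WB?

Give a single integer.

I0 sub r1 <- r4,r4: IF@1 ID@2 stall=0 (-) EX@3 MEM@4 WB@5
I1 add r2 <- r1,r2: IF@2 ID@3 stall=2 (RAW on I0.r1 (WB@5)) EX@6 MEM@7 WB@8
I2 add r1 <- r5,r3: IF@3 ID@6 stall=0 (-) EX@7 MEM@8 WB@9
I3 add r1 <- r1,r3: IF@6 ID@7 stall=2 (RAW on I2.r1 (WB@9)) EX@10 MEM@11 WB@12

Answer: 12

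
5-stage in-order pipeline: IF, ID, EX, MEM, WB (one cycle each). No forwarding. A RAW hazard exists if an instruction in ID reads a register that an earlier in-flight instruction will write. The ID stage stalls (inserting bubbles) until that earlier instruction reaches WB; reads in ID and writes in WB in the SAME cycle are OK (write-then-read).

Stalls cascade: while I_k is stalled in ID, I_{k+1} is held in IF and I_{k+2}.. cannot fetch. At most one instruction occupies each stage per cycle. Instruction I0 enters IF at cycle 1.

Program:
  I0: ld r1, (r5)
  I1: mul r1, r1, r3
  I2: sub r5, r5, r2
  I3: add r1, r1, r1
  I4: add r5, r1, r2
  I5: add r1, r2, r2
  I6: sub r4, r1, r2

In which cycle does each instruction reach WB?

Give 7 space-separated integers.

I0 ld r1 <- r5: IF@1 ID@2 stall=0 (-) EX@3 MEM@4 WB@5
I1 mul r1 <- r1,r3: IF@2 ID@3 stall=2 (RAW on I0.r1 (WB@5)) EX@6 MEM@7 WB@8
I2 sub r5 <- r5,r2: IF@3 ID@6 stall=0 (-) EX@7 MEM@8 WB@9
I3 add r1 <- r1,r1: IF@6 ID@7 stall=1 (RAW on I1.r1 (WB@8)) EX@9 MEM@10 WB@11
I4 add r5 <- r1,r2: IF@7 ID@9 stall=2 (RAW on I3.r1 (WB@11)) EX@12 MEM@13 WB@14
I5 add r1 <- r2,r2: IF@9 ID@12 stall=0 (-) EX@13 MEM@14 WB@15
I6 sub r4 <- r1,r2: IF@12 ID@13 stall=2 (RAW on I5.r1 (WB@15)) EX@16 MEM@17 WB@18

Answer: 5 8 9 11 14 15 18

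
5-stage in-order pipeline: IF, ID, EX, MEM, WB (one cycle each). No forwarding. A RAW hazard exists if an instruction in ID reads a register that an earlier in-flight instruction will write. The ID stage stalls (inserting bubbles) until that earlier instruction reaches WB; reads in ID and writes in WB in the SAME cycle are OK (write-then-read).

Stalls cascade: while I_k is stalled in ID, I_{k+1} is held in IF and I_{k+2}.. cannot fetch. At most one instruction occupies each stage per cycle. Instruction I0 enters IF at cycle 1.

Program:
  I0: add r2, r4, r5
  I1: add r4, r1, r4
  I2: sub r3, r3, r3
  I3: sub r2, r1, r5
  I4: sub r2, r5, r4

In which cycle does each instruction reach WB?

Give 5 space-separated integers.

I0 add r2 <- r4,r5: IF@1 ID@2 stall=0 (-) EX@3 MEM@4 WB@5
I1 add r4 <- r1,r4: IF@2 ID@3 stall=0 (-) EX@4 MEM@5 WB@6
I2 sub r3 <- r3,r3: IF@3 ID@4 stall=0 (-) EX@5 MEM@6 WB@7
I3 sub r2 <- r1,r5: IF@4 ID@5 stall=0 (-) EX@6 MEM@7 WB@8
I4 sub r2 <- r5,r4: IF@5 ID@6 stall=0 (-) EX@7 MEM@8 WB@9

Answer: 5 6 7 8 9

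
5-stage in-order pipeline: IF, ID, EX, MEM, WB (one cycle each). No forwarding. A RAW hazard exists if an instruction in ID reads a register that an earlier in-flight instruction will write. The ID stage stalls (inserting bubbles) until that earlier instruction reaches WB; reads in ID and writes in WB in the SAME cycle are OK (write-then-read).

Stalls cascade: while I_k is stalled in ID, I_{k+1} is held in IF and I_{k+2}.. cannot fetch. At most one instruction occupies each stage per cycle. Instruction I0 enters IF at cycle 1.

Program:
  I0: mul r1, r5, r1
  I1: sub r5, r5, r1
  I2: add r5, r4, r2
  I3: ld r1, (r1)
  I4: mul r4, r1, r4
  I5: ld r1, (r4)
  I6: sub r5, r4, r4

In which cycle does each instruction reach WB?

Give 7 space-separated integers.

Answer: 5 8 9 10 13 16 17

Derivation:
I0 mul r1 <- r5,r1: IF@1 ID@2 stall=0 (-) EX@3 MEM@4 WB@5
I1 sub r5 <- r5,r1: IF@2 ID@3 stall=2 (RAW on I0.r1 (WB@5)) EX@6 MEM@7 WB@8
I2 add r5 <- r4,r2: IF@3 ID@6 stall=0 (-) EX@7 MEM@8 WB@9
I3 ld r1 <- r1: IF@6 ID@7 stall=0 (-) EX@8 MEM@9 WB@10
I4 mul r4 <- r1,r4: IF@7 ID@8 stall=2 (RAW on I3.r1 (WB@10)) EX@11 MEM@12 WB@13
I5 ld r1 <- r4: IF@8 ID@11 stall=2 (RAW on I4.r4 (WB@13)) EX@14 MEM@15 WB@16
I6 sub r5 <- r4,r4: IF@11 ID@14 stall=0 (-) EX@15 MEM@16 WB@17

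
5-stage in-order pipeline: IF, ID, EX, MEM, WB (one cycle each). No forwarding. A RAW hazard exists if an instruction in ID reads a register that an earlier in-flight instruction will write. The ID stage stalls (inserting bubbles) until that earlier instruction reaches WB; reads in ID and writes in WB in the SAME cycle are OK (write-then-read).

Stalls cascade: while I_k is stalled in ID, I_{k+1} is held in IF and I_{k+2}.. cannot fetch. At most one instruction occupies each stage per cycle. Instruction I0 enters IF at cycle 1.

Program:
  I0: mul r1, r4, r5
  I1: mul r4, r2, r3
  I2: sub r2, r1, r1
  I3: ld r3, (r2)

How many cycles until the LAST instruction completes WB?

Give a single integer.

Answer: 11

Derivation:
I0 mul r1 <- r4,r5: IF@1 ID@2 stall=0 (-) EX@3 MEM@4 WB@5
I1 mul r4 <- r2,r3: IF@2 ID@3 stall=0 (-) EX@4 MEM@5 WB@6
I2 sub r2 <- r1,r1: IF@3 ID@4 stall=1 (RAW on I0.r1 (WB@5)) EX@6 MEM@7 WB@8
I3 ld r3 <- r2: IF@4 ID@6 stall=2 (RAW on I2.r2 (WB@8)) EX@9 MEM@10 WB@11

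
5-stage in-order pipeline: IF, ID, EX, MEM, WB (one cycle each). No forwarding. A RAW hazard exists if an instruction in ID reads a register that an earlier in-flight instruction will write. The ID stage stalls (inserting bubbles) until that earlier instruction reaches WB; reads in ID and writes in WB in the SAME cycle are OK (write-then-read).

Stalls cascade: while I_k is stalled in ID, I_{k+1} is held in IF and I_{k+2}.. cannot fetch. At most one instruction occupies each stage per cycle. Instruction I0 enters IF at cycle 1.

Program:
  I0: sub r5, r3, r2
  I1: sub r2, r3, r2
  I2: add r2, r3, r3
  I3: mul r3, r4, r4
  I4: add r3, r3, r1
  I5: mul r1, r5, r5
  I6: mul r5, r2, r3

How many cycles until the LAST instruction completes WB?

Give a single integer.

Answer: 14

Derivation:
I0 sub r5 <- r3,r2: IF@1 ID@2 stall=0 (-) EX@3 MEM@4 WB@5
I1 sub r2 <- r3,r2: IF@2 ID@3 stall=0 (-) EX@4 MEM@5 WB@6
I2 add r2 <- r3,r3: IF@3 ID@4 stall=0 (-) EX@5 MEM@6 WB@7
I3 mul r3 <- r4,r4: IF@4 ID@5 stall=0 (-) EX@6 MEM@7 WB@8
I4 add r3 <- r3,r1: IF@5 ID@6 stall=2 (RAW on I3.r3 (WB@8)) EX@9 MEM@10 WB@11
I5 mul r1 <- r5,r5: IF@6 ID@9 stall=0 (-) EX@10 MEM@11 WB@12
I6 mul r5 <- r2,r3: IF@9 ID@10 stall=1 (RAW on I4.r3 (WB@11)) EX@12 MEM@13 WB@14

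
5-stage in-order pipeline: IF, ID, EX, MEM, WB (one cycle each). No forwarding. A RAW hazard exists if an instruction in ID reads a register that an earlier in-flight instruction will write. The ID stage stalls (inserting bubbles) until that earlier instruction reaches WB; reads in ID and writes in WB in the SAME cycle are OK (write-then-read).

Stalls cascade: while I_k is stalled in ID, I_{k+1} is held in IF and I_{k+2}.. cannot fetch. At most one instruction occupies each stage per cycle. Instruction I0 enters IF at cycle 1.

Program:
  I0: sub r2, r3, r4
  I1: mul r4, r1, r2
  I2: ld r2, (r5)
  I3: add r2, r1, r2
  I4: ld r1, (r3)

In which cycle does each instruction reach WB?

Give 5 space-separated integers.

Answer: 5 8 9 12 13

Derivation:
I0 sub r2 <- r3,r4: IF@1 ID@2 stall=0 (-) EX@3 MEM@4 WB@5
I1 mul r4 <- r1,r2: IF@2 ID@3 stall=2 (RAW on I0.r2 (WB@5)) EX@6 MEM@7 WB@8
I2 ld r2 <- r5: IF@3 ID@6 stall=0 (-) EX@7 MEM@8 WB@9
I3 add r2 <- r1,r2: IF@6 ID@7 stall=2 (RAW on I2.r2 (WB@9)) EX@10 MEM@11 WB@12
I4 ld r1 <- r3: IF@7 ID@10 stall=0 (-) EX@11 MEM@12 WB@13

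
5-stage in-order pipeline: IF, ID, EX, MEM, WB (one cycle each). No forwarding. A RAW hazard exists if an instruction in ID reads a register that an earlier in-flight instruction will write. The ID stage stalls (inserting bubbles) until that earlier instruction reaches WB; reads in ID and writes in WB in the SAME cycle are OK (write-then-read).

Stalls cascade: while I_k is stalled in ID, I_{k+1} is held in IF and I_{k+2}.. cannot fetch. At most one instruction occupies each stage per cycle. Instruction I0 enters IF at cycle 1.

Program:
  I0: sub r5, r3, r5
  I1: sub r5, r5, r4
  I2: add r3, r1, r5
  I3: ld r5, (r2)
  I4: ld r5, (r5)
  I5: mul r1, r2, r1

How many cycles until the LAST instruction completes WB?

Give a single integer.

I0 sub r5 <- r3,r5: IF@1 ID@2 stall=0 (-) EX@3 MEM@4 WB@5
I1 sub r5 <- r5,r4: IF@2 ID@3 stall=2 (RAW on I0.r5 (WB@5)) EX@6 MEM@7 WB@8
I2 add r3 <- r1,r5: IF@3 ID@6 stall=2 (RAW on I1.r5 (WB@8)) EX@9 MEM@10 WB@11
I3 ld r5 <- r2: IF@6 ID@9 stall=0 (-) EX@10 MEM@11 WB@12
I4 ld r5 <- r5: IF@9 ID@10 stall=2 (RAW on I3.r5 (WB@12)) EX@13 MEM@14 WB@15
I5 mul r1 <- r2,r1: IF@10 ID@13 stall=0 (-) EX@14 MEM@15 WB@16

Answer: 16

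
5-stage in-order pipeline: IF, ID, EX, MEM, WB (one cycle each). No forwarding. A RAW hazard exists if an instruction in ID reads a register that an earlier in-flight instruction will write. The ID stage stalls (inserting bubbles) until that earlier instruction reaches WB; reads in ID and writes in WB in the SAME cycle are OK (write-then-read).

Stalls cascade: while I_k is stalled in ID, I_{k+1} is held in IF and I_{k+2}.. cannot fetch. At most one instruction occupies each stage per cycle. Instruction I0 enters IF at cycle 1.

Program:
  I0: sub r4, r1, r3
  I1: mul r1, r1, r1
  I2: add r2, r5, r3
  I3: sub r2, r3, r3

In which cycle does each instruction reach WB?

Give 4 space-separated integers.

Answer: 5 6 7 8

Derivation:
I0 sub r4 <- r1,r3: IF@1 ID@2 stall=0 (-) EX@3 MEM@4 WB@5
I1 mul r1 <- r1,r1: IF@2 ID@3 stall=0 (-) EX@4 MEM@5 WB@6
I2 add r2 <- r5,r3: IF@3 ID@4 stall=0 (-) EX@5 MEM@6 WB@7
I3 sub r2 <- r3,r3: IF@4 ID@5 stall=0 (-) EX@6 MEM@7 WB@8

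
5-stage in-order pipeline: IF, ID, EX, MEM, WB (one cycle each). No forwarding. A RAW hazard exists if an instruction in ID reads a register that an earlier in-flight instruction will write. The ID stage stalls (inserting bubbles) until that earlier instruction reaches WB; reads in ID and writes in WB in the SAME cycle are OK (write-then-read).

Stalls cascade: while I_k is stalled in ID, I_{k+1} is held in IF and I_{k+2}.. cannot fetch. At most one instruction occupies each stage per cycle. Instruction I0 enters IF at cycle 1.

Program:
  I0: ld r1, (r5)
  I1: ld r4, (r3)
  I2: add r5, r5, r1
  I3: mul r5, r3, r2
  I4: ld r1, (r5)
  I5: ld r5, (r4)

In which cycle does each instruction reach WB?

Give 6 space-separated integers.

I0 ld r1 <- r5: IF@1 ID@2 stall=0 (-) EX@3 MEM@4 WB@5
I1 ld r4 <- r3: IF@2 ID@3 stall=0 (-) EX@4 MEM@5 WB@6
I2 add r5 <- r5,r1: IF@3 ID@4 stall=1 (RAW on I0.r1 (WB@5)) EX@6 MEM@7 WB@8
I3 mul r5 <- r3,r2: IF@4 ID@6 stall=0 (-) EX@7 MEM@8 WB@9
I4 ld r1 <- r5: IF@6 ID@7 stall=2 (RAW on I3.r5 (WB@9)) EX@10 MEM@11 WB@12
I5 ld r5 <- r4: IF@7 ID@10 stall=0 (-) EX@11 MEM@12 WB@13

Answer: 5 6 8 9 12 13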